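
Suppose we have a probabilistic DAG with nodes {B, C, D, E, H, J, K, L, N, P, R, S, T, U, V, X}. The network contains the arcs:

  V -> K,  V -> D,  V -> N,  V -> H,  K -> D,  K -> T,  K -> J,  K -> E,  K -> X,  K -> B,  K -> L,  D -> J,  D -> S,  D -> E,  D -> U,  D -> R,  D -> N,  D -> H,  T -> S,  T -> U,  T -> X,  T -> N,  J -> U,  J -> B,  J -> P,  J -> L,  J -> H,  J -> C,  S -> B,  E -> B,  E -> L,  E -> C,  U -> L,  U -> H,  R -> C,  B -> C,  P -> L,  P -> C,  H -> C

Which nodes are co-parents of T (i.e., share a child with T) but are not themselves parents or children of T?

{D, J, V}

Children of T: N, S, U, X.
  S: D
  U: D, J
  X: K
  N: D, V
Excluding nodes already adjacent to T (K, N, S, U, X), the co-parent-only contribution is {D, J, V}.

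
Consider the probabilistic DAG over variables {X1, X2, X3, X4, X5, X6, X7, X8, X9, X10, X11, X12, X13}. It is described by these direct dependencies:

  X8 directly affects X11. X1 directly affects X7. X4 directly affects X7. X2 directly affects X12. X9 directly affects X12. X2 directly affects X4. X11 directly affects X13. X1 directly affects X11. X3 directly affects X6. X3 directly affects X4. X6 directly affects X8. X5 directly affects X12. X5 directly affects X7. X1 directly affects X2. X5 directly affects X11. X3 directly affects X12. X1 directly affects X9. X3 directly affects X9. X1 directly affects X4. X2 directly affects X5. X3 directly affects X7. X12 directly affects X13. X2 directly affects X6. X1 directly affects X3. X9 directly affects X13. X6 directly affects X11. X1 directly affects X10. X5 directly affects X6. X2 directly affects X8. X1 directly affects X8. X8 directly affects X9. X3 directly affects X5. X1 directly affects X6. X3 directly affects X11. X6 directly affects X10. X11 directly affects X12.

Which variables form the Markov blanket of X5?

Parents of X5: X2, X3.
X5 has children X6, X7, X11, X12.
Other parents of X5's children:
  parents(X6) \ {X5} = {X1, X2, X3}.
  parents(X7) \ {X5} = {X1, X3, X4}.
  X11 also has parents X1, X3, X6, X8.
  X12 also has parents X2, X3, X9, X11.
So the Markov blanket of X5 is {X1, X2, X3, X4, X6, X7, X8, X9, X11, X12}.

{X1, X2, X3, X4, X6, X7, X8, X9, X11, X12}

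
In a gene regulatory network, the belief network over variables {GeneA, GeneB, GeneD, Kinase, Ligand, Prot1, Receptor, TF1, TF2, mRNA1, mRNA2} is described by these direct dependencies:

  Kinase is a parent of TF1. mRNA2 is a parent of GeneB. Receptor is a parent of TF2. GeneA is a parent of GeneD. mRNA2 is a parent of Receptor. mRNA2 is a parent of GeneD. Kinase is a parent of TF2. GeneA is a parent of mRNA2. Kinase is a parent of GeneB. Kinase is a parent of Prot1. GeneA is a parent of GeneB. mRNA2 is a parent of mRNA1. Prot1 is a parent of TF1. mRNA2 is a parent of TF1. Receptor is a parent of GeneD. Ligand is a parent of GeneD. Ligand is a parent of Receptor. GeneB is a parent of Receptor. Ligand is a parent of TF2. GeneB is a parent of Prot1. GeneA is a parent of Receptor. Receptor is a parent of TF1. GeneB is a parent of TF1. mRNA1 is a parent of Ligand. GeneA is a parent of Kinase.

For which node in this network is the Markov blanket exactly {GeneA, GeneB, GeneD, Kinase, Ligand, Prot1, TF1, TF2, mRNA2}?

Receptor

The target node must have every member of {GeneA, GeneB, GeneD, Kinase, Ligand, Prot1, TF1, TF2, mRNA2} as a parent, child, or co-parent, and no others.
Parents of Receptor: GeneA, GeneB, Ligand, mRNA2; children: GeneD, TF1, TF2; co-parents: GeneA, GeneB, Kinase, Ligand, Prot1, mRNA2.
These exactly cover the given set, so the node is Receptor.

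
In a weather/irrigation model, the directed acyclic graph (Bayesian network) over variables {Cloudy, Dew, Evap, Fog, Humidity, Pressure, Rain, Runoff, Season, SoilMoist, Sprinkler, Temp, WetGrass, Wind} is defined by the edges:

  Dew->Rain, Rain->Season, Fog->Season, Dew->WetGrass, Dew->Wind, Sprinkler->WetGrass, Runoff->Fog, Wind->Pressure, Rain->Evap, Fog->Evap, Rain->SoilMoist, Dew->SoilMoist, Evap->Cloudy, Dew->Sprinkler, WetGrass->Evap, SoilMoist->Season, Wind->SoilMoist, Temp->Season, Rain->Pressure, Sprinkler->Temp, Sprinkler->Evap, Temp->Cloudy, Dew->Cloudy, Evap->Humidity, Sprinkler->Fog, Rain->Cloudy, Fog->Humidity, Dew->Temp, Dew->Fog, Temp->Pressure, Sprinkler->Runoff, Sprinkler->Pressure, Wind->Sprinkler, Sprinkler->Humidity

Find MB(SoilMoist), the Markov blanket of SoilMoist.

{Dew, Fog, Rain, Season, Temp, Wind}

Children of SoilMoist: Season.
Pa(SoilMoist) = {Dew, Rain, Wind}.
For each child, the remaining parents (spouses of SoilMoist):
  Season's other parents are Fog, Rain, Temp.
So the Markov blanket of SoilMoist is {Dew, Fog, Rain, Season, Temp, Wind}.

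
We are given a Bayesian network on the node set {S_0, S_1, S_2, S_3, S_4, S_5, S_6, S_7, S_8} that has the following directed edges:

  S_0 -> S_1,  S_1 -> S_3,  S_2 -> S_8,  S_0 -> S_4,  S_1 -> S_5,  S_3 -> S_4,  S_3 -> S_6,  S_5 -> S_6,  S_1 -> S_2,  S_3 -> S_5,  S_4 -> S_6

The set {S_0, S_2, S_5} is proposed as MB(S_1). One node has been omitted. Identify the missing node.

S_3

The Markov blanket of a node is its parents, its children, and the other parents of its children.
Pa(S_1) = {S_0}.
S_1 has children S_2, S_3, S_5.
Co-parents of S_1 (other parents of its children):
  S_2: no additional parents.
  S_3: no additional parents.
  S_5's other parent is S_3.
MB(S_1) = {S_0, S_2, S_3, S_5}.
Comparing with the claimed set, S_3 is missing.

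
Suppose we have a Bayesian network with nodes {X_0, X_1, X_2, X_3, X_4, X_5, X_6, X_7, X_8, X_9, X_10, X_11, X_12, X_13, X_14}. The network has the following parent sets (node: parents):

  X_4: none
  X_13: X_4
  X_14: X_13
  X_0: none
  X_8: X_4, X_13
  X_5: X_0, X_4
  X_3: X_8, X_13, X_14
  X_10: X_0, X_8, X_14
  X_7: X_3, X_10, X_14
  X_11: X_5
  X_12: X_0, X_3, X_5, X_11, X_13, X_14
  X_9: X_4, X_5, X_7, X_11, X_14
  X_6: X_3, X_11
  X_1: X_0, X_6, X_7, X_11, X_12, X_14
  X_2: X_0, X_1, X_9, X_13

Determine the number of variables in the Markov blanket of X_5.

9

The Markov blanket of a node is its parents, its children, and the other parents of its children.
X_5 has children X_9, X_11, X_12.
Parents of X_5: X_0, X_4.
Co-parents of X_5 (other parents of its children):
  X_11: —
  X_12: X_0, X_3, X_11, X_13, X_14
  X_9: X_4, X_7, X_11, X_14
MB(X_5) = {X_0, X_3, X_4, X_7, X_9, X_11, X_12, X_13, X_14}, which has 9 nodes.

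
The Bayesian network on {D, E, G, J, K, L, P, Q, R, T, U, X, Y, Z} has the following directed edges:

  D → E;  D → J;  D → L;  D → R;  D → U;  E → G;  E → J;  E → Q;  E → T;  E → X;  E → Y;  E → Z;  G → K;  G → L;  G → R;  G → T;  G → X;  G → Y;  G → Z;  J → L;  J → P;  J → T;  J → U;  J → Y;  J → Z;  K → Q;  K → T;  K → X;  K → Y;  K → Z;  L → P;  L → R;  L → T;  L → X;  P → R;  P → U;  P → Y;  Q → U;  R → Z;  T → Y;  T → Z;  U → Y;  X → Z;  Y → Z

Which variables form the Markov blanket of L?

{D, E, G, J, K, P, R, T, X}

By definition, MB(L) is built from L's parents, L's children, and the co-parents of L.
Pa(L) = {D, G, J}.
L has children P, R, T, X.
Other parents of L's children:
  P also has parent J.
  parents(R) \ {L} = {D, G, P}.
  parents(T) \ {L} = {E, G, J, K}.
  X's other parents are E, G, K.
So the Markov blanket of L is {D, E, G, J, K, P, R, T, X}.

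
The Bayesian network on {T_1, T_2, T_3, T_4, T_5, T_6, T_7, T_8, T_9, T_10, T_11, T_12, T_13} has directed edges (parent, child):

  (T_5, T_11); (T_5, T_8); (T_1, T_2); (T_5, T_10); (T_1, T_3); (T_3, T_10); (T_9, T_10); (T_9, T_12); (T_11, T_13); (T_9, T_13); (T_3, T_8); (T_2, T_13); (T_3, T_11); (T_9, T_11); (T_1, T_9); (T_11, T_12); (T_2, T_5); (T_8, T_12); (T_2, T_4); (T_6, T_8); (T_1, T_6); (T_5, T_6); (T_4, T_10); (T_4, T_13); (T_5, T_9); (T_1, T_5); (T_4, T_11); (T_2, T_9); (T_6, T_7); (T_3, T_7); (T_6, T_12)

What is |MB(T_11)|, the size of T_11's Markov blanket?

By definition, MB(T_11) is built from T_11's parents, T_11's children, and the co-parents of T_11.
T_11's parents: T_3, T_4, T_5, T_9.
Ch(T_11) = {T_12, T_13}.
Parents of each child, excluding T_11:
  parents(T_12) \ {T_11} = {T_6, T_8, T_9}.
  T_13's other parents are T_2, T_4, T_9.
MB(T_11) = {T_2, T_3, T_4, T_5, T_6, T_8, T_9, T_12, T_13}, which has 9 nodes.

9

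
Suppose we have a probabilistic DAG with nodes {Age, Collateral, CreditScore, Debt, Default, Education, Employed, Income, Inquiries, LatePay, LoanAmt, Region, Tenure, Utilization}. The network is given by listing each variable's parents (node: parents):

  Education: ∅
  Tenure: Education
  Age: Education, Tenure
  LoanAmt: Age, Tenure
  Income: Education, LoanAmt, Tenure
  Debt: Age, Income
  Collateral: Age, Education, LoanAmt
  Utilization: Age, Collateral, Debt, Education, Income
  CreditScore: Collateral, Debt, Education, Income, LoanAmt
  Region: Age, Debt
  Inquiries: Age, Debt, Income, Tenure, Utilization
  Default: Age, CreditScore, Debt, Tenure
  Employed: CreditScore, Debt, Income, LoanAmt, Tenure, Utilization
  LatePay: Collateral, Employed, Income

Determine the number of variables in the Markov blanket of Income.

11

A node's Markov blanket = Pa ∪ Ch ∪ (parents of Ch other than the node itself).
Parents of Income: Education, LoanAmt, Tenure.
Children of Income: CreditScore, Debt, Employed, Inquiries, LatePay, Utilization.
For each child, the remaining parents (spouses of Income):
  Debt's other parent is Age.
  parents(Utilization) \ {Income} = {Age, Collateral, Debt, Education}.
  CreditScore's other parents are Collateral, Debt, Education, LoanAmt.
  Inquiries also has parents Age, Debt, Tenure, Utilization.
  Employed's other parents are CreditScore, Debt, LoanAmt, Tenure, Utilization.
  LatePay also has parents Collateral, Employed.
MB(Income) = {Age, Collateral, CreditScore, Debt, Education, Employed, Inquiries, LatePay, LoanAmt, Tenure, Utilization}, which has 11 nodes.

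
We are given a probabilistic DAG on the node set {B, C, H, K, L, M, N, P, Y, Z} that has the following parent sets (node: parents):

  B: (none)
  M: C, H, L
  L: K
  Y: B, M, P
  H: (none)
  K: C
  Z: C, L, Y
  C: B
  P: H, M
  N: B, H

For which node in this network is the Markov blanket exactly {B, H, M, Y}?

P

The target node must have every member of {B, H, M, Y} as a parent, child, or co-parent, and no others.
Parents of P: H, M; children: Y; co-parents: B, M.
These exactly cover the given set, so the node is P.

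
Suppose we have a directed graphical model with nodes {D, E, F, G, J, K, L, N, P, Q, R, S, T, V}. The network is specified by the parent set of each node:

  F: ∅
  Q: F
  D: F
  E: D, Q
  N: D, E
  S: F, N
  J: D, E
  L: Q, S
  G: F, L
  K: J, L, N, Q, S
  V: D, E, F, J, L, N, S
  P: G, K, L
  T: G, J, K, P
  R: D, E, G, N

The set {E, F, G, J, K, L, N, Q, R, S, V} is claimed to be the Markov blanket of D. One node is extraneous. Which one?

K

A node's Markov blanket = Pa ∪ Ch ∪ (parents of Ch other than the node itself).
D's parents: F.
Ch(D) = {E, J, N, R, V}.
Co-parents of D (other parents of its children):
  parents(E) \ {D} = {Q}.
  N also has parent E.
  J's other parent is E.
  V also has parents E, F, J, L, N, S.
  parents(R) \ {D} = {E, G, N}.
MB(D) = {E, F, G, J, L, N, Q, R, S, V}.
K is neither a parent, child, nor co-parent of D, so it does not belong.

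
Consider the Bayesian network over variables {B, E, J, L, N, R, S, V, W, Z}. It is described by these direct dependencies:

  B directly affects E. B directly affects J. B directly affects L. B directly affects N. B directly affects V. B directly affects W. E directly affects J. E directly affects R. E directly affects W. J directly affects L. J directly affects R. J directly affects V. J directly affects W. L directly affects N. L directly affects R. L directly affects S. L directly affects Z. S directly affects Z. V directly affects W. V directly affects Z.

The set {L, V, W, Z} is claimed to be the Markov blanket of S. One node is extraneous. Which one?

The Markov blanket of a node is its parents, its children, and the other parents of its children.
Pa(S) = {L}.
Ch(S) = {Z}.
For each child, the remaining parents (spouses of S):
  parents(Z) \ {S} = {L, V}.
MB(S) = {L, V, Z}.
W is neither a parent, child, nor co-parent of S, so it does not belong.

W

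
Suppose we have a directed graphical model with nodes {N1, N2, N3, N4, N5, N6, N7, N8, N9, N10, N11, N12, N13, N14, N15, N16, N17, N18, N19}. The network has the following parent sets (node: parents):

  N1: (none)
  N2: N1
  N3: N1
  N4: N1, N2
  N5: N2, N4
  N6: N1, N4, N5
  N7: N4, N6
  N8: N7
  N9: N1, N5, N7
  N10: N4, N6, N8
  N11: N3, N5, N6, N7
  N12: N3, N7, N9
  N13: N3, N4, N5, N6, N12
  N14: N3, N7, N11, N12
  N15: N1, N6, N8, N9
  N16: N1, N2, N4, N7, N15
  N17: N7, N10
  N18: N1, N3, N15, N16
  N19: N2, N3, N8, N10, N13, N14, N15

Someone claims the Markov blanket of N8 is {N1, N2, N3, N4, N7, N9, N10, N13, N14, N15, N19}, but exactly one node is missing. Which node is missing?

The Markov blanket of a node is its parents, its children, and the other parents of its children.
Ch(N8) = {N10, N15, N19}.
Parents of N8: N7.
Other parents of N8's children:
  N10 also has parents N4, N6.
  N15's other parents are N1, N6, N9.
  parents(N19) \ {N8} = {N2, N3, N10, N13, N14, N15}.
MB(N8) = {N1, N2, N3, N4, N6, N7, N9, N10, N13, N14, N15, N19}.
Comparing with the claimed set, N6 is missing.

N6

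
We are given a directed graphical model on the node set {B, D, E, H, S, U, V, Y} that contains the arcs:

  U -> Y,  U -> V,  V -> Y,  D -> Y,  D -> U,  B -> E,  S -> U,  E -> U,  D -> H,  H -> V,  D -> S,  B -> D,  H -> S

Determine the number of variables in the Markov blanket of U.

Recall MB(v) = parents ∪ children ∪ spouses, where spouses are the other parents of v's children.
Ch(U) = {V, Y}.
U's parents: D, E, S.
Co-parents of U (other parents of its children):
  V: H
  Y: D, V
MB(U) = {D, E, H, S, V, Y}, which has 6 nodes.

6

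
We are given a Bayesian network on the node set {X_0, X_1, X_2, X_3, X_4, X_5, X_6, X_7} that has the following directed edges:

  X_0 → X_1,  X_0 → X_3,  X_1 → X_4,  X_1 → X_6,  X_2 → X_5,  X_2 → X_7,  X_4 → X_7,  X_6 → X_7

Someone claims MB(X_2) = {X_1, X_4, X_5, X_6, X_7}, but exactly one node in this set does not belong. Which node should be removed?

Recall MB(v) = parents ∪ children ∪ spouses, where spouses are the other parents of v's children.
Pa(X_2) = {}.
Ch(X_2) = {X_5, X_7}.
For each child, the remaining parents (spouses of X_2):
  X_5 has no other parent.
  parents(X_7) \ {X_2} = {X_4, X_6}.
MB(X_2) = {X_4, X_5, X_6, X_7}.
X_1 is neither a parent, child, nor co-parent of X_2, so it does not belong.

X_1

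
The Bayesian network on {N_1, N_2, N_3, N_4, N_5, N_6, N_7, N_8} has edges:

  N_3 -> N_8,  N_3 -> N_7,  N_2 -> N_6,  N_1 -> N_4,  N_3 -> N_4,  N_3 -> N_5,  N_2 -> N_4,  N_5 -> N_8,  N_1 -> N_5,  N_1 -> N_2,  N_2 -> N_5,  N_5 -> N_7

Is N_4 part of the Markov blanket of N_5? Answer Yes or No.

No

Pa(N_5) = {N_1, N_2, N_3}.
N_5 has children N_7, N_8.
Other parents of N_5's children:
  N_7's other parent is N_3.
  N_8's other parent is N_3.
MB(N_5) = {N_1, N_2, N_3, N_7, N_8}; N_4 is not in this set.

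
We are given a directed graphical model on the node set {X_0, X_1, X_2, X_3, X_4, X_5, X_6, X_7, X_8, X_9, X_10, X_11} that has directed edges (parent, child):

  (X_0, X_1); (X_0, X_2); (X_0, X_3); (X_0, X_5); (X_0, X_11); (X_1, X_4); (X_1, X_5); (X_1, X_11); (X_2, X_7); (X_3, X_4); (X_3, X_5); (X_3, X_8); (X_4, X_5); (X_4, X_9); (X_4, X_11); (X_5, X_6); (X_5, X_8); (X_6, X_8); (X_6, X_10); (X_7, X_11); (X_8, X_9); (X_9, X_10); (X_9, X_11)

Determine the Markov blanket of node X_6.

{X_3, X_5, X_8, X_9, X_10}

X_6's children: X_8, X_10.
X_6 has parent X_5.
Parents of each child, excluding X_6:
  X_8 also has parents X_3, X_5.
  X_10 also has parent X_9.
Taking the union gives {X_3, X_5, X_8, X_9, X_10}.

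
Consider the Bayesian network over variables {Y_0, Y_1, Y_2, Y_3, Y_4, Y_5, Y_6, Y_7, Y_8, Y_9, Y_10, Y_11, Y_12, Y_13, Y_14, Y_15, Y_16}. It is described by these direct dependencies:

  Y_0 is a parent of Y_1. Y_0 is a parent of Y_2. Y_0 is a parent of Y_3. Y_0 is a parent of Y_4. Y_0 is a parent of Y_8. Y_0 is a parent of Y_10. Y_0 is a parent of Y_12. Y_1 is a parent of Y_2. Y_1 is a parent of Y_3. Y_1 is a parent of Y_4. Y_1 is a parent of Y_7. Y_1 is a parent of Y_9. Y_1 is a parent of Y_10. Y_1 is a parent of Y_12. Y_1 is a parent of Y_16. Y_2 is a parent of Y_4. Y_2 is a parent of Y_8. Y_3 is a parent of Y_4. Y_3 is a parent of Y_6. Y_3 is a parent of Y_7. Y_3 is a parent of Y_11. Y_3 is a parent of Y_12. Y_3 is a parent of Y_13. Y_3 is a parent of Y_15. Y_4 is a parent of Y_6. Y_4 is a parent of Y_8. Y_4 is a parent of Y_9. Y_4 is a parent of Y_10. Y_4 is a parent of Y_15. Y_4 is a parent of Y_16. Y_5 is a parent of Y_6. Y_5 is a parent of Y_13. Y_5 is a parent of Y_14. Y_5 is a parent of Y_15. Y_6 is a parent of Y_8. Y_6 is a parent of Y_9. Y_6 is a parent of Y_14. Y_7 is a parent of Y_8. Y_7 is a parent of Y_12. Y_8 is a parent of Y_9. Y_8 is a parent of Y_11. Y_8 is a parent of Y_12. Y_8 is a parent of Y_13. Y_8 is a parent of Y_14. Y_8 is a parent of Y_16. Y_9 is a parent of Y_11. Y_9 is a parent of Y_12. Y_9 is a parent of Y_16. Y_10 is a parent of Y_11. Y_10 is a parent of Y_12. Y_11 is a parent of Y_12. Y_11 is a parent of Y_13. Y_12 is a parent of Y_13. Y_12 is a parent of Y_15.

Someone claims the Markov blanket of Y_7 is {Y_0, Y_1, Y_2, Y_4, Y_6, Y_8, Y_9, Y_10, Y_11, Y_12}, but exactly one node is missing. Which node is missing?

A node's Markov blanket = Pa ∪ Ch ∪ (parents of Ch other than the node itself).
Y_7's parents: Y_1, Y_3.
Ch(Y_7) = {Y_8, Y_12}.
Parents of each child, excluding Y_7:
  Y_8's other parents are Y_0, Y_2, Y_4, Y_6.
  parents(Y_12) \ {Y_7} = {Y_0, Y_1, Y_3, Y_8, Y_9, Y_10, Y_11}.
MB(Y_7) = {Y_0, Y_1, Y_2, Y_3, Y_4, Y_6, Y_8, Y_9, Y_10, Y_11, Y_12}.
Comparing with the claimed set, Y_3 is missing.

Y_3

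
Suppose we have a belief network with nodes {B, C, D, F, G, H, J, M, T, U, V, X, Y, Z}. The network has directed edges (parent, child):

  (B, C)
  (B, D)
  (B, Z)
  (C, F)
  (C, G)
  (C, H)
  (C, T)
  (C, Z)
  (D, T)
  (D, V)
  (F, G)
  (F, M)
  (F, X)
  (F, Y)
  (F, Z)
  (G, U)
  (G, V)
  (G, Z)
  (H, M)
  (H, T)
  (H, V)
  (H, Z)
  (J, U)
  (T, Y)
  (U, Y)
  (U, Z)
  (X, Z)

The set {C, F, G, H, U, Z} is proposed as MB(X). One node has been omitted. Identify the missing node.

A node's Markov blanket = Pa ∪ Ch ∪ (parents of Ch other than the node itself).
Children of X: Z.
X's parents: F.
For each child, the remaining parents (spouses of X):
  parents(Z) \ {X} = {B, C, F, G, H, U}.
MB(X) = {B, C, F, G, H, U, Z}.
Comparing with the claimed set, B is missing.

B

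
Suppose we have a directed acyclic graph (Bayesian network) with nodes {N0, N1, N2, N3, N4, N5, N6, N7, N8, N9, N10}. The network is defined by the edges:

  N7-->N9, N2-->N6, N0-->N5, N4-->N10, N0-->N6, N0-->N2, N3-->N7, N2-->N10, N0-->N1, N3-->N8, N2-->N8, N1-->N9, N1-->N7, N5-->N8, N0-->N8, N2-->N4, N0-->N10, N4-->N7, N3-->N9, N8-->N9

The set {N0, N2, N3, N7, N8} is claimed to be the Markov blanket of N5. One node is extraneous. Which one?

N7

N5's parents: N0.
Ch(N5) = {N8}.
Co-parents of N5 (other parents of its children):
  parents(N8) \ {N5} = {N0, N2, N3}.
MB(N5) = {N0, N2, N3, N8}.
N7 is neither a parent, child, nor co-parent of N5, so it does not belong.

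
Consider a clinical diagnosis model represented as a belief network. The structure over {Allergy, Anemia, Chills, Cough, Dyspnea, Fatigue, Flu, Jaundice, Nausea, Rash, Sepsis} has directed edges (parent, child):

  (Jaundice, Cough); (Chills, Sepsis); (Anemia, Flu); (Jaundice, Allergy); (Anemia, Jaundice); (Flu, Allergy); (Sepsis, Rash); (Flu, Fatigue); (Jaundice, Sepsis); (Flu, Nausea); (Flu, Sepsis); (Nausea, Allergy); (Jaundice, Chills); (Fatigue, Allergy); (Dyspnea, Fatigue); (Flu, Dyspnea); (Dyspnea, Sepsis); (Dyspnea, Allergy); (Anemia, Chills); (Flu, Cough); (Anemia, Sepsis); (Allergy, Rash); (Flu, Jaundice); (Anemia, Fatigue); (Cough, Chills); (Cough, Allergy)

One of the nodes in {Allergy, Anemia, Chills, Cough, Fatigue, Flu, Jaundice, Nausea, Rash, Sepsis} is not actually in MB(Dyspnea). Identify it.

Rash

By definition, MB(Dyspnea) is built from Dyspnea's parents, Dyspnea's children, and the co-parents of Dyspnea.
Dyspnea has children Allergy, Fatigue, Sepsis.
Dyspnea's parents: Flu.
Other parents of Dyspnea's children:
  Fatigue's other parents are Anemia, Flu.
  Allergy's other parents are Cough, Fatigue, Flu, Jaundice, Nausea.
  Sepsis's other parents are Anemia, Chills, Flu, Jaundice.
MB(Dyspnea) = {Allergy, Anemia, Chills, Cough, Fatigue, Flu, Jaundice, Nausea, Sepsis}.
Rash is neither a parent, child, nor co-parent of Dyspnea, so it does not belong.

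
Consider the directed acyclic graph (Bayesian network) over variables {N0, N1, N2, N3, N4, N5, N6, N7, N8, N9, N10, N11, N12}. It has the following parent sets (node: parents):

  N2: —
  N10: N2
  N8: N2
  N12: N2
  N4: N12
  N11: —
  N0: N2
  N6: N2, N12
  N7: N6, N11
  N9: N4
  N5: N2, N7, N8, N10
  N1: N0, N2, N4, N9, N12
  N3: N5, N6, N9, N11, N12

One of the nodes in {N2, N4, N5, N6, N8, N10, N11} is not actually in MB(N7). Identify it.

N4

N7's parents: N6, N11.
Children of N7: N5.
Parents of each child, excluding N7:
  N5's other parents are N2, N8, N10.
MB(N7) = {N2, N5, N6, N8, N10, N11}.
N4 is neither a parent, child, nor co-parent of N7, so it does not belong.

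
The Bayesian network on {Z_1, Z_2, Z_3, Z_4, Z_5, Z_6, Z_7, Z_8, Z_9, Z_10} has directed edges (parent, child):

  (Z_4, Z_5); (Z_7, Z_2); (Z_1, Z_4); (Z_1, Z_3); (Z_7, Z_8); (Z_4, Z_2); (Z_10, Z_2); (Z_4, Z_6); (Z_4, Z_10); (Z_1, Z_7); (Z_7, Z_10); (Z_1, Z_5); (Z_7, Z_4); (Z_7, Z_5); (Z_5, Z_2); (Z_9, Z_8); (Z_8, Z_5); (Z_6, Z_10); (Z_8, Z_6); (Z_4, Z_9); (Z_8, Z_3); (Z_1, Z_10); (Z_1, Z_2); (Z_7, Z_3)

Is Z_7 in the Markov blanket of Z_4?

Yes

Z_7 is a parent of Z_4.
So Z_7 ∈ MB(Z_4).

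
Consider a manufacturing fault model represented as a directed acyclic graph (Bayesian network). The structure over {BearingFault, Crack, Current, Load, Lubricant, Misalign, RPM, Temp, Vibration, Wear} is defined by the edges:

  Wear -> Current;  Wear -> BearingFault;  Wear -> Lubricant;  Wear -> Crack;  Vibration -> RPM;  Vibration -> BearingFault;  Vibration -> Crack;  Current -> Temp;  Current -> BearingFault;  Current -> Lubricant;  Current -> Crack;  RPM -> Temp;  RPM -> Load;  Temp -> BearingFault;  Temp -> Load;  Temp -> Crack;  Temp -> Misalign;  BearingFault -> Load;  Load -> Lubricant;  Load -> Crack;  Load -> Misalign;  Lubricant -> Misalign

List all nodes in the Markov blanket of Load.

Load has parents BearingFault, RPM, Temp.
Ch(Load) = {Crack, Lubricant, Misalign}.
Parents of each child, excluding Load:
  parents(Lubricant) \ {Load} = {Current, Wear}.
  parents(Crack) \ {Load} = {Current, Temp, Vibration, Wear}.
  Misalign's other parents are Lubricant, Temp.
Union: {BearingFault, RPM, Temp} ∪ {Crack, Lubricant, Misalign} ∪ {Current, Lubricant, Temp, Vibration, Wear} = {BearingFault, Crack, Current, Lubricant, Misalign, RPM, Temp, Vibration, Wear}.

{BearingFault, Crack, Current, Lubricant, Misalign, RPM, Temp, Vibration, Wear}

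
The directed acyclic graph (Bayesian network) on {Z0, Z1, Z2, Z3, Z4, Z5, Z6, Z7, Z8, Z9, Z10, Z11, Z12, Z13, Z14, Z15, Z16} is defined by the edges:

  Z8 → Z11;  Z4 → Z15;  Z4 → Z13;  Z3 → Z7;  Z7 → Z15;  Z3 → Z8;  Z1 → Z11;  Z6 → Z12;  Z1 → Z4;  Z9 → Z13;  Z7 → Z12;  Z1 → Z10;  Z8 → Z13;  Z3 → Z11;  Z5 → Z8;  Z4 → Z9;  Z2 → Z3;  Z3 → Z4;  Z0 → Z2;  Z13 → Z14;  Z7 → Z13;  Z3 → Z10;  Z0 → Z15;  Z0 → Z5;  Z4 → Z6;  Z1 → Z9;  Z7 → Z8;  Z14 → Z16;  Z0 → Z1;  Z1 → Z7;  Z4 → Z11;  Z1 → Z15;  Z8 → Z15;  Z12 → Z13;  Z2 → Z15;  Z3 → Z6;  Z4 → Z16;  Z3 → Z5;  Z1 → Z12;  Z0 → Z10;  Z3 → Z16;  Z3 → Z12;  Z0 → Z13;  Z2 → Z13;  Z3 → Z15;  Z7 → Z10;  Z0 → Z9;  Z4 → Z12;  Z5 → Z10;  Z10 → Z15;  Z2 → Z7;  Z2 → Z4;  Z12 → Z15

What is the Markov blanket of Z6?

{Z1, Z3, Z4, Z7, Z12}

The Markov blanket of a node is its parents, its children, and the other parents of its children.
Z6 has parents Z3, Z4.
Children of Z6: Z12.
Other parents of Z6's children:
  Z12 also has parents Z1, Z3, Z4, Z7.
Union: {Z3, Z4} ∪ {Z12} ∪ {Z1, Z3, Z4, Z7} = {Z1, Z3, Z4, Z7, Z12}.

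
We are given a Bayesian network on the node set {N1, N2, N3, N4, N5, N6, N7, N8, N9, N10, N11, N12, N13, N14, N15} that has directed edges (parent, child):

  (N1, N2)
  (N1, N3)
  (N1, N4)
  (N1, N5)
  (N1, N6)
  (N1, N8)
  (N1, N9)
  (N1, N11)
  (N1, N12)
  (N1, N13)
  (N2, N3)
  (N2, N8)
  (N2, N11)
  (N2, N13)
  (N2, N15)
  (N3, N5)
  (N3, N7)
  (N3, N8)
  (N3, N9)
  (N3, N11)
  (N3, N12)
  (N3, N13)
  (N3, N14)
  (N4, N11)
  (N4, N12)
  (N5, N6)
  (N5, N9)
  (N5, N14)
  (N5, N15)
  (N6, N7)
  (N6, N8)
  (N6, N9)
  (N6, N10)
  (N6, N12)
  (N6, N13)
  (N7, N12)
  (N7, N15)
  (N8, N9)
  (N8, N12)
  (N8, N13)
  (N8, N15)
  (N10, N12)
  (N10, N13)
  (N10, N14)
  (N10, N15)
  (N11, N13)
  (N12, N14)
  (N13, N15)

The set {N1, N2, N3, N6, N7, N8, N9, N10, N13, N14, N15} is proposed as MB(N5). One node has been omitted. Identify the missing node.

Recall MB(v) = parents ∪ children ∪ spouses, where spouses are the other parents of v's children.
N5's parents: N1, N3.
N5's children: N6, N9, N14, N15.
Co-parents of N5 (other parents of its children):
  N6's other parent is N1.
  N9's other parents are N1, N3, N6, N8.
  N14 also has parents N3, N10, N12.
  N15's other parents are N2, N7, N8, N10, N13.
MB(N5) = {N1, N2, N3, N6, N7, N8, N9, N10, N12, N13, N14, N15}.
Comparing with the claimed set, N12 is missing.

N12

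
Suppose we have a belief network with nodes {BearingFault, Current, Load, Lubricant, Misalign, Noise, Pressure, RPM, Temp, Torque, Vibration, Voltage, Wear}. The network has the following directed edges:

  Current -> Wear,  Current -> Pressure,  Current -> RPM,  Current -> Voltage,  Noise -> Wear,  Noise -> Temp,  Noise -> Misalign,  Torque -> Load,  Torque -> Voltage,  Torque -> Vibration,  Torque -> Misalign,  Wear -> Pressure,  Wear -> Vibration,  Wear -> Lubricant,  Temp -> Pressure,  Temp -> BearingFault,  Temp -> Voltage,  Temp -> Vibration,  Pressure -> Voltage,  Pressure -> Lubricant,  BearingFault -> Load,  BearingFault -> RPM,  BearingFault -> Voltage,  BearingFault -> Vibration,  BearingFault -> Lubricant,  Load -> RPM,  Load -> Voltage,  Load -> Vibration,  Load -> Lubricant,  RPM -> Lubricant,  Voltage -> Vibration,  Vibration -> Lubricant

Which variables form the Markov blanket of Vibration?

{BearingFault, Load, Lubricant, Pressure, RPM, Temp, Torque, Voltage, Wear}

Recall MB(v) = parents ∪ children ∪ spouses, where spouses are the other parents of v's children.
Ch(Vibration) = {Lubricant}.
Vibration has parents BearingFault, Load, Temp, Torque, Voltage, Wear.
For each child, the remaining parents (spouses of Vibration):
  Lubricant's other parents are BearingFault, Load, Pressure, RPM, Wear.
MB(Vibration) = {BearingFault, Load, Lubricant, Pressure, RPM, Temp, Torque, Voltage, Wear}.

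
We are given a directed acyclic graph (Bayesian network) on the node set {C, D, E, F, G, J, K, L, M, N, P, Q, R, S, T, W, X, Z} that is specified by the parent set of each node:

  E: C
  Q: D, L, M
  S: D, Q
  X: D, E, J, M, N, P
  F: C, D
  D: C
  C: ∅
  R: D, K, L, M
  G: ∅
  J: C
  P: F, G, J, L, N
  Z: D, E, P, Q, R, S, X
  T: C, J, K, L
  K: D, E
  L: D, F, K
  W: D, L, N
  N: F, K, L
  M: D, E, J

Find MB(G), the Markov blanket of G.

G has no parents.
G has child P.
Co-parents of G (other parents of its children):
  P: F, J, L, N
Taking the union gives {F, J, L, N, P}.

{F, J, L, N, P}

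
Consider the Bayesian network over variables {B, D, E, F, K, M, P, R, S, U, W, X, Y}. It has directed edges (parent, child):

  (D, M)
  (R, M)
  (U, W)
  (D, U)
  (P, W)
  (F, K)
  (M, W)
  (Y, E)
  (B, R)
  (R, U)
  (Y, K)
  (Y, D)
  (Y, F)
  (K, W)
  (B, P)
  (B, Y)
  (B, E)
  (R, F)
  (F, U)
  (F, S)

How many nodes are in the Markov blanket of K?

6

Recall MB(v) = parents ∪ children ∪ spouses, where spouses are the other parents of v's children.
Parents of K: F, Y.
K has child W.
Other parents of K's children:
  parents(W) \ {K} = {M, P, U}.
MB(K) = {F, M, P, U, W, Y}, which has 6 nodes.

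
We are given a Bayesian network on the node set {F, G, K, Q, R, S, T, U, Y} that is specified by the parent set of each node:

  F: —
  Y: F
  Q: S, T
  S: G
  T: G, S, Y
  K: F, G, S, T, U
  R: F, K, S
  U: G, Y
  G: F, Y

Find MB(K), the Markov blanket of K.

Parents of K: F, G, S, T, U.
K has child R.
Co-parents of K (other parents of its children):
  R: F, S
Taking the union gives {F, G, R, S, T, U}.

{F, G, R, S, T, U}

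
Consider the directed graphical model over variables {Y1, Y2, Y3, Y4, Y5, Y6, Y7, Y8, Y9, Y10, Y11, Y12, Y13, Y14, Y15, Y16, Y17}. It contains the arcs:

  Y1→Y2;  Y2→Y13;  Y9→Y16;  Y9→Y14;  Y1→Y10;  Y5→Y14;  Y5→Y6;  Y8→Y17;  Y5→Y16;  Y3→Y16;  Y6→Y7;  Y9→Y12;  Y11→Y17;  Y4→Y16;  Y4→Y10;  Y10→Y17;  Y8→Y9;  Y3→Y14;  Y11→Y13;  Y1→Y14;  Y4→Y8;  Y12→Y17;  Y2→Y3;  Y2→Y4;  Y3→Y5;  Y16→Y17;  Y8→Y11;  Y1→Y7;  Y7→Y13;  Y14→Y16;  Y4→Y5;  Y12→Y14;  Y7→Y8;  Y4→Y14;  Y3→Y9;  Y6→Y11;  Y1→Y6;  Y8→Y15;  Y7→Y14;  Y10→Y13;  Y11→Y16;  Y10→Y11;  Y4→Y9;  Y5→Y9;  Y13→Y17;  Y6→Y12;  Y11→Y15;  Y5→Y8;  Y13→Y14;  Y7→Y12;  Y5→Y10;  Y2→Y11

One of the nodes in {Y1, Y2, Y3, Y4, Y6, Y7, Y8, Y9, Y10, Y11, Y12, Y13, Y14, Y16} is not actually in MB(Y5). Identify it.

Y2

The Markov blanket of a node is its parents, its children, and the other parents of its children.
Parents of Y5: Y3, Y4.
Y5's children: Y6, Y8, Y9, Y10, Y14, Y16.
Parents of each child, excluding Y5:
  Y6 also has parent Y1.
  Y8's other parents are Y4, Y7.
  Y9 also has parents Y3, Y4, Y8.
  Y10 also has parents Y1, Y4.
  Y14's other parents are Y1, Y3, Y4, Y7, Y9, Y12, Y13.
  Y16 also has parents Y3, Y4, Y9, Y11, Y14.
MB(Y5) = {Y1, Y3, Y4, Y6, Y7, Y8, Y9, Y10, Y11, Y12, Y13, Y14, Y16}.
Y2 is neither a parent, child, nor co-parent of Y5, so it does not belong.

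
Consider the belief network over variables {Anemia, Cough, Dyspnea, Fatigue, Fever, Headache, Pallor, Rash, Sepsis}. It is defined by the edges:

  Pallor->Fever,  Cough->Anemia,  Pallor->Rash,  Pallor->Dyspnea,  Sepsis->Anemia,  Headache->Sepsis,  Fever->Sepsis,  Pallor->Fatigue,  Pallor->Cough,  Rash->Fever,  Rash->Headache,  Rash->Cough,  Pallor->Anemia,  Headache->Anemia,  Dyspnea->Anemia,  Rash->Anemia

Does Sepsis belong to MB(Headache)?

Yes

Sepsis is a child of Headache.
So Sepsis ∈ MB(Headache).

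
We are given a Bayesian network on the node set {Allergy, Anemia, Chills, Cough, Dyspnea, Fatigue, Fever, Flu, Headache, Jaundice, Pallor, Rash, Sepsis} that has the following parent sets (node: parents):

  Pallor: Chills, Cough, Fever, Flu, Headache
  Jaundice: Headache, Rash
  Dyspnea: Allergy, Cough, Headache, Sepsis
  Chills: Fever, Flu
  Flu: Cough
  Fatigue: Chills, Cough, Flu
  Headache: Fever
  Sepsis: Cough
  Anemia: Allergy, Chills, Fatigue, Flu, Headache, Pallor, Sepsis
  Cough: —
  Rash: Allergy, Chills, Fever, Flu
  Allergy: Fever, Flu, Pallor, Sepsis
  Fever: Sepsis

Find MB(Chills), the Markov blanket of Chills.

Pa(Chills) = {Fever, Flu}.
Children of Chills: Anemia, Fatigue, Pallor, Rash.
Parents of each child, excluding Chills:
  Pallor also has parents Cough, Fever, Flu, Headache.
  Fatigue also has parents Cough, Flu.
  Rash's other parents are Allergy, Fever, Flu.
  parents(Anemia) \ {Chills} = {Allergy, Fatigue, Flu, Headache, Pallor, Sepsis}.
MB(Chills) = {Allergy, Anemia, Cough, Fatigue, Fever, Flu, Headache, Pallor, Rash, Sepsis}.

{Allergy, Anemia, Cough, Fatigue, Fever, Flu, Headache, Pallor, Rash, Sepsis}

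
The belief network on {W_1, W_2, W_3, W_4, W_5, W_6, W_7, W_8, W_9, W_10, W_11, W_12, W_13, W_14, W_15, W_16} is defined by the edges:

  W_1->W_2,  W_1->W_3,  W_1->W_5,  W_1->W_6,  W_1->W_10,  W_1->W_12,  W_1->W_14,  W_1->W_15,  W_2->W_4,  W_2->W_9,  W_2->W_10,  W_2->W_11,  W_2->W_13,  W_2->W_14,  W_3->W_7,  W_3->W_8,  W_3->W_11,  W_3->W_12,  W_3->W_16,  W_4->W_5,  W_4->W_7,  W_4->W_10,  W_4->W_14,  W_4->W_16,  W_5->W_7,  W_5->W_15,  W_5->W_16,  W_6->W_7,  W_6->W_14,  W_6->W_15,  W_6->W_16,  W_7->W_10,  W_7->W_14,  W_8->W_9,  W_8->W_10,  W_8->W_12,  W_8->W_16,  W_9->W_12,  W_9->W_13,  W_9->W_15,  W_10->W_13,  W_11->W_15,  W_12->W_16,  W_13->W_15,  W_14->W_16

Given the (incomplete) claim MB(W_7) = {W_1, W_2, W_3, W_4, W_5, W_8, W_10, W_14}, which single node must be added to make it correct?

W_7's parents: W_3, W_4, W_5, W_6.
Ch(W_7) = {W_10, W_14}.
Parents of each child, excluding W_7:
  parents(W_10) \ {W_7} = {W_1, W_2, W_4, W_8}.
  W_14's other parents are W_1, W_2, W_4, W_6.
MB(W_7) = {W_1, W_2, W_3, W_4, W_5, W_6, W_8, W_10, W_14}.
Comparing with the claimed set, W_6 is missing.

W_6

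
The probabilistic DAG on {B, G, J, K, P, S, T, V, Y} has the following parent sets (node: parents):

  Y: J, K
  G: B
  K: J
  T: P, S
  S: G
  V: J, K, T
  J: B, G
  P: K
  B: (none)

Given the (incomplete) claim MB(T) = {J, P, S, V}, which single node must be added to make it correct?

Recall MB(v) = parents ∪ children ∪ spouses, where spouses are the other parents of v's children.
T has parents P, S.
T's children: V.
Other parents of T's children:
  V: J, K
MB(T) = {J, K, P, S, V}.
Comparing with the claimed set, K is missing.

K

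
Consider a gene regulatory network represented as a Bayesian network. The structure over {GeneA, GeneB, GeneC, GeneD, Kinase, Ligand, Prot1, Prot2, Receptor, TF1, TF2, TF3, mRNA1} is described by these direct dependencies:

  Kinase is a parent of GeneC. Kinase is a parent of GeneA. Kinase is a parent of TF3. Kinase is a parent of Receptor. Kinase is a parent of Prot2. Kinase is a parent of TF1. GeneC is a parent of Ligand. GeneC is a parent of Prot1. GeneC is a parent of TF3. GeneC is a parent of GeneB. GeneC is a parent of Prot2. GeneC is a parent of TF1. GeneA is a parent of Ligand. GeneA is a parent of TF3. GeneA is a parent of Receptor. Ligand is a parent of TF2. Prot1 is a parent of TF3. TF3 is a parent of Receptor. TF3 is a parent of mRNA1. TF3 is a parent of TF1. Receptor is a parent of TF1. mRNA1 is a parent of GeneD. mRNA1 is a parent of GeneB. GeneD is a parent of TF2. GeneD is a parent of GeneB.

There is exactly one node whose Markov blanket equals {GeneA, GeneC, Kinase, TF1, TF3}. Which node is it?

The target node must have every member of {GeneA, GeneC, Kinase, TF1, TF3} as a parent, child, or co-parent, and no others.
Parents of Receptor: GeneA, Kinase, TF3; children: TF1; co-parents: GeneC, Kinase, TF3.
These exactly cover the given set, so the node is Receptor.

Receptor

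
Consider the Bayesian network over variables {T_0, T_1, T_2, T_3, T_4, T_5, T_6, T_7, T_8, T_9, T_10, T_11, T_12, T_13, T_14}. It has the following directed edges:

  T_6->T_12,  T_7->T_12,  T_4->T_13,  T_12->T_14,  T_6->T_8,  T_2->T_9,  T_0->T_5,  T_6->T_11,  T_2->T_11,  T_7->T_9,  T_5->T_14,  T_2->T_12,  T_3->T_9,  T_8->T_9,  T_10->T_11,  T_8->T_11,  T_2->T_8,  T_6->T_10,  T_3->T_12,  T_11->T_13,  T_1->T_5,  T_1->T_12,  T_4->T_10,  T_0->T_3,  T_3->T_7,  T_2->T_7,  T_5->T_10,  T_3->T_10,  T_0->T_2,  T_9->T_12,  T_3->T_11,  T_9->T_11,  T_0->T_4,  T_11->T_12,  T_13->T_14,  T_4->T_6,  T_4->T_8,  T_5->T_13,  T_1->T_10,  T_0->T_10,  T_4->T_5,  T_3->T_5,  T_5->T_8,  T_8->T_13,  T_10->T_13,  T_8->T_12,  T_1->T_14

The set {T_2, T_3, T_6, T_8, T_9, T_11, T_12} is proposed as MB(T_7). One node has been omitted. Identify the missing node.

T_1

Recall MB(v) = parents ∪ children ∪ spouses, where spouses are the other parents of v's children.
Children of T_7: T_9, T_12.
Parents of T_7: T_2, T_3.
Co-parents of T_7 (other parents of its children):
  parents(T_9) \ {T_7} = {T_2, T_3, T_8}.
  parents(T_12) \ {T_7} = {T_1, T_2, T_3, T_6, T_8, T_9, T_11}.
MB(T_7) = {T_1, T_2, T_3, T_6, T_8, T_9, T_11, T_12}.
Comparing with the claimed set, T_1 is missing.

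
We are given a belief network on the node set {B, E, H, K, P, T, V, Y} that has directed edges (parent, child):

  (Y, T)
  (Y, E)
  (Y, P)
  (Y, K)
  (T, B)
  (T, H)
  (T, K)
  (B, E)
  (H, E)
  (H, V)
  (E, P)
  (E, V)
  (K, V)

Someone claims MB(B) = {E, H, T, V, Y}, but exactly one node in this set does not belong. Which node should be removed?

V

A node's Markov blanket = Pa ∪ Ch ∪ (parents of Ch other than the node itself).
Parents of B: T.
Children of B: E.
For each child, the remaining parents (spouses of B):
  E: H, Y
MB(B) = {E, H, T, Y}.
V is neither a parent, child, nor co-parent of B, so it does not belong.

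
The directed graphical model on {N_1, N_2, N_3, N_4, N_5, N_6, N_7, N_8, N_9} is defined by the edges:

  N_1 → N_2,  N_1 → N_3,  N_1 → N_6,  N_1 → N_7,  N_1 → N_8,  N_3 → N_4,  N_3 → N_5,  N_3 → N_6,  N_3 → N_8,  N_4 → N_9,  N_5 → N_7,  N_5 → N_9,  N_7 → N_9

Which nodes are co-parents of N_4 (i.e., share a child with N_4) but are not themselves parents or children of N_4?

{N_5, N_7}

Children of N_4: N_9.
  N_9: N_5, N_7
Excluding nodes already adjacent to N_4 (N_3, N_9), the co-parent-only contribution is {N_5, N_7}.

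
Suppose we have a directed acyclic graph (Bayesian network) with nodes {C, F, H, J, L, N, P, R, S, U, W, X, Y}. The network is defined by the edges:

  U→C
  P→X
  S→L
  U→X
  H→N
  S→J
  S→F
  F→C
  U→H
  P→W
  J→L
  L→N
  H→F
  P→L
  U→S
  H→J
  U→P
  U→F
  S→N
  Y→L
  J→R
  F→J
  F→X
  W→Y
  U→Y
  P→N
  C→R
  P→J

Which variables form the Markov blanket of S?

{F, H, J, L, N, P, U, Y}

S's parents: U.
Children of S: F, J, L, N.
Parents of each child, excluding S:
  F: H, U
  J: F, H, P
  L: J, P, Y
  N: H, L, P
MB(S) = {F, H, J, L, N, P, U, Y}.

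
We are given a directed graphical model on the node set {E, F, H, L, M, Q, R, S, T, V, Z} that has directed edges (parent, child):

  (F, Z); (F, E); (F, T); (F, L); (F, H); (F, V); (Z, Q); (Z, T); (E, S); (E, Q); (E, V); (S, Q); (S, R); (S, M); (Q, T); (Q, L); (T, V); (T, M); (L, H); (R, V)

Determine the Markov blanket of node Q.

The Markov blanket of a node is its parents, its children, and the other parents of its children.
Pa(Q) = {E, S, Z}.
Q has children L, T.
Co-parents of Q (other parents of its children):
  T: F, Z
  L: F
Taking the union gives {E, F, L, S, T, Z}.

{E, F, L, S, T, Z}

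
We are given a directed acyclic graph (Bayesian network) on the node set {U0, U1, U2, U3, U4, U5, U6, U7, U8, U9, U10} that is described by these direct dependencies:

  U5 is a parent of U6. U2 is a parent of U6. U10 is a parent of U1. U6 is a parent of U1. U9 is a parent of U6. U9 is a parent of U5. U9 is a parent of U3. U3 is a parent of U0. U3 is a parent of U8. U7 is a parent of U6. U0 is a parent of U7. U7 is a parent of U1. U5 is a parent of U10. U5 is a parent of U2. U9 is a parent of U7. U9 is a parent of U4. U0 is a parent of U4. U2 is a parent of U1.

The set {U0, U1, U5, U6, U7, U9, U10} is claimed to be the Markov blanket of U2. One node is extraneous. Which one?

U2's parents: U5.
Ch(U2) = {U1, U6}.
Co-parents of U2 (other parents of its children):
  U6 also has parents U5, U7, U9.
  parents(U1) \ {U2} = {U6, U7, U10}.
MB(U2) = {U1, U5, U6, U7, U9, U10}.
U0 is neither a parent, child, nor co-parent of U2, so it does not belong.

U0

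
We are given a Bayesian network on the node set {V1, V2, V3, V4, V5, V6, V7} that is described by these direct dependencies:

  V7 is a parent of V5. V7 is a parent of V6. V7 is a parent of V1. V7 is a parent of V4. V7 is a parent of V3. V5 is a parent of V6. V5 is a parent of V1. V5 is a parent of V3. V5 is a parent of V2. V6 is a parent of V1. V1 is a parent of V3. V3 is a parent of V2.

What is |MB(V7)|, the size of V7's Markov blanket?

5

The Markov blanket of a node is its parents, its children, and the other parents of its children.
Pa(V7) = {}.
Children of V7: V1, V3, V4, V5, V6.
Other parents of V7's children:
  V5 has no other parent.
  V6's other parent is V5.
  V1's other parents are V5, V6.
  V4 has no other parent.
  V3 also has parents V1, V5.
MB(V7) = {V1, V3, V4, V5, V6}, which has 5 nodes.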